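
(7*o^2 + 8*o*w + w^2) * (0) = 0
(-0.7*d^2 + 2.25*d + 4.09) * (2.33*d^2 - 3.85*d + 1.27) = -1.631*d^4 + 7.9375*d^3 - 0.0217999999999995*d^2 - 12.889*d + 5.1943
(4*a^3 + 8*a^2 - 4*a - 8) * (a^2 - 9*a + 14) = 4*a^5 - 28*a^4 - 20*a^3 + 140*a^2 + 16*a - 112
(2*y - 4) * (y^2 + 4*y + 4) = 2*y^3 + 4*y^2 - 8*y - 16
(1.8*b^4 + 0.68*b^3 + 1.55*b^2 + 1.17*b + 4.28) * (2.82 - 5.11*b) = -9.198*b^5 + 1.6012*b^4 - 6.0029*b^3 - 1.6077*b^2 - 18.5714*b + 12.0696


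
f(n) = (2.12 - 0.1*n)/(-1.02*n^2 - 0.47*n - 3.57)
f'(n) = (2.12 - 0.1*n)*(2.04*n + 0.47)/(-1.02*n^2 - 0.47*n - 3.57)^2 - 0.1/(-1.02*n^2 - 0.47*n - 3.57)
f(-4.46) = -0.12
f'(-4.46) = -0.04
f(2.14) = -0.21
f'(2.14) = 0.12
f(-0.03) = -0.60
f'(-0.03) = 0.10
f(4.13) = -0.07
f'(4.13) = 0.03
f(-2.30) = -0.30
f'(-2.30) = -0.15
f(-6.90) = -0.06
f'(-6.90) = -0.01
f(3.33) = -0.11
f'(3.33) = 0.05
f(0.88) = -0.43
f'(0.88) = 0.22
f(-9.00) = -0.04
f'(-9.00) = -0.01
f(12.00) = -0.01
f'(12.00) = 0.00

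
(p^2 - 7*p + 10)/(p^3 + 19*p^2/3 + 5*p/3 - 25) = 3*(p^2 - 7*p + 10)/(3*p^3 + 19*p^2 + 5*p - 75)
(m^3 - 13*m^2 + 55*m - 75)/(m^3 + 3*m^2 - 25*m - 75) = (m^2 - 8*m + 15)/(m^2 + 8*m + 15)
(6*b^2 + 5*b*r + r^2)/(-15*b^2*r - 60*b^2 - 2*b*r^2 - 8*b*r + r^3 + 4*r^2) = (2*b + r)/(-5*b*r - 20*b + r^2 + 4*r)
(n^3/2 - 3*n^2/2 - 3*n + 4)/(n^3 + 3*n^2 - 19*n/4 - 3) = 2*(n^3 - 3*n^2 - 6*n + 8)/(4*n^3 + 12*n^2 - 19*n - 12)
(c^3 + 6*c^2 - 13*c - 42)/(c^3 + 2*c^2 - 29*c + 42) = (c + 2)/(c - 2)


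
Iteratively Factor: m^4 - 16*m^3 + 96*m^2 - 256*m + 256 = (m - 4)*(m^3 - 12*m^2 + 48*m - 64) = (m - 4)^2*(m^2 - 8*m + 16) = (m - 4)^3*(m - 4)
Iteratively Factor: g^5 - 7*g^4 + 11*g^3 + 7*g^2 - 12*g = (g - 1)*(g^4 - 6*g^3 + 5*g^2 + 12*g) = (g - 4)*(g - 1)*(g^3 - 2*g^2 - 3*g) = (g - 4)*(g - 3)*(g - 1)*(g^2 + g) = (g - 4)*(g - 3)*(g - 1)*(g + 1)*(g)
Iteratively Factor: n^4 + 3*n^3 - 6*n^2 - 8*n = (n + 4)*(n^3 - n^2 - 2*n) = (n - 2)*(n + 4)*(n^2 + n) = n*(n - 2)*(n + 4)*(n + 1)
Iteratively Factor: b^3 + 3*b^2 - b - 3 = (b - 1)*(b^2 + 4*b + 3) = (b - 1)*(b + 3)*(b + 1)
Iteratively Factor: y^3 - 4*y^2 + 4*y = (y - 2)*(y^2 - 2*y) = y*(y - 2)*(y - 2)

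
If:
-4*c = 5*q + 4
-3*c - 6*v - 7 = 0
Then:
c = -2*v - 7/3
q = 8*v/5 + 16/15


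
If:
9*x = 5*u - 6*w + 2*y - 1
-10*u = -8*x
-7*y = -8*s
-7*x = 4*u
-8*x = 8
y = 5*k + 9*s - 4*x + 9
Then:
No Solution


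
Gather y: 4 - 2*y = 4 - 2*y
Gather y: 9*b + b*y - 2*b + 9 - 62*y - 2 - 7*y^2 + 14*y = 7*b - 7*y^2 + y*(b - 48) + 7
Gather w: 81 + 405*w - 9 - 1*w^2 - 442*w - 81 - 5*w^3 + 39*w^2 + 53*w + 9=-5*w^3 + 38*w^2 + 16*w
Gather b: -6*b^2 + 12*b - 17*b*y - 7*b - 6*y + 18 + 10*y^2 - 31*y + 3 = -6*b^2 + b*(5 - 17*y) + 10*y^2 - 37*y + 21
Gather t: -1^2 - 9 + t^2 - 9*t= t^2 - 9*t - 10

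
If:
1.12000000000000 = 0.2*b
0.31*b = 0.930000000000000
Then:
No Solution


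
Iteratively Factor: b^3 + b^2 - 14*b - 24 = (b + 3)*(b^2 - 2*b - 8) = (b + 2)*(b + 3)*(b - 4)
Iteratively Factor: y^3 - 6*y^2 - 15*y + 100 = (y + 4)*(y^2 - 10*y + 25) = (y - 5)*(y + 4)*(y - 5)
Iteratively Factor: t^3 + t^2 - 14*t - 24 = (t + 3)*(t^2 - 2*t - 8) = (t + 2)*(t + 3)*(t - 4)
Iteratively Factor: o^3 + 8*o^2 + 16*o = (o)*(o^2 + 8*o + 16) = o*(o + 4)*(o + 4)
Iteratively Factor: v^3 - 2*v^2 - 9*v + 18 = (v - 2)*(v^2 - 9) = (v - 3)*(v - 2)*(v + 3)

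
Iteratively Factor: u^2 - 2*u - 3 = (u + 1)*(u - 3)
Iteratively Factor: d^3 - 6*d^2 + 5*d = (d - 5)*(d^2 - d) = d*(d - 5)*(d - 1)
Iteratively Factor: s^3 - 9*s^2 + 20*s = (s - 5)*(s^2 - 4*s) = s*(s - 5)*(s - 4)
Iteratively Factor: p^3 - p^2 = (p - 1)*(p^2) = p*(p - 1)*(p)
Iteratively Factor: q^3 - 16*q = (q)*(q^2 - 16) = q*(q - 4)*(q + 4)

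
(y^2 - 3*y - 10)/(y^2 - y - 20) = (y + 2)/(y + 4)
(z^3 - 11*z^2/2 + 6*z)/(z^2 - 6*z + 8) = z*(2*z - 3)/(2*(z - 2))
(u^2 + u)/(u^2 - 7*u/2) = 2*(u + 1)/(2*u - 7)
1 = 1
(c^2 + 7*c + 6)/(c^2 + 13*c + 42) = (c + 1)/(c + 7)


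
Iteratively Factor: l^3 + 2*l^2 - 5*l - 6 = (l + 3)*(l^2 - l - 2) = (l - 2)*(l + 3)*(l + 1)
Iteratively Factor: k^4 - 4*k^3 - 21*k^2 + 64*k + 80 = (k - 5)*(k^3 + k^2 - 16*k - 16) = (k - 5)*(k + 1)*(k^2 - 16) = (k - 5)*(k - 4)*(k + 1)*(k + 4)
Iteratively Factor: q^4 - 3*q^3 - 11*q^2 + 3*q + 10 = (q - 5)*(q^3 + 2*q^2 - q - 2) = (q - 5)*(q + 2)*(q^2 - 1) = (q - 5)*(q - 1)*(q + 2)*(q + 1)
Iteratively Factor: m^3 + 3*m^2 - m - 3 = (m + 3)*(m^2 - 1) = (m + 1)*(m + 3)*(m - 1)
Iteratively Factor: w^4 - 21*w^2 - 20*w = (w)*(w^3 - 21*w - 20) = w*(w + 1)*(w^2 - w - 20) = w*(w - 5)*(w + 1)*(w + 4)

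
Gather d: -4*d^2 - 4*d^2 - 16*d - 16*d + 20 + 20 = -8*d^2 - 32*d + 40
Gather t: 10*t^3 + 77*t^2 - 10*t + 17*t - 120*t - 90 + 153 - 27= 10*t^3 + 77*t^2 - 113*t + 36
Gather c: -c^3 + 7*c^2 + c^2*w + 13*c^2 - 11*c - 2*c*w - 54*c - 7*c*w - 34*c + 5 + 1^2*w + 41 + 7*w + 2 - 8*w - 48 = -c^3 + c^2*(w + 20) + c*(-9*w - 99)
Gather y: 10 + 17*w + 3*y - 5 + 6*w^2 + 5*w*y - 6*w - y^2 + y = 6*w^2 + 11*w - y^2 + y*(5*w + 4) + 5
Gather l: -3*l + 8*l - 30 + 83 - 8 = 5*l + 45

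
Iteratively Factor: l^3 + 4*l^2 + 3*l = (l)*(l^2 + 4*l + 3) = l*(l + 1)*(l + 3)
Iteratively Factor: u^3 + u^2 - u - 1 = (u + 1)*(u^2 - 1) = (u - 1)*(u + 1)*(u + 1)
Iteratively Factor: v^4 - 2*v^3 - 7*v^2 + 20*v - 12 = (v + 3)*(v^3 - 5*v^2 + 8*v - 4) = (v - 2)*(v + 3)*(v^2 - 3*v + 2) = (v - 2)*(v - 1)*(v + 3)*(v - 2)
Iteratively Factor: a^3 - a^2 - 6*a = (a)*(a^2 - a - 6) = a*(a + 2)*(a - 3)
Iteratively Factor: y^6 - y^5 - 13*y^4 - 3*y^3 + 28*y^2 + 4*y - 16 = (y - 1)*(y^5 - 13*y^3 - 16*y^2 + 12*y + 16) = (y - 1)*(y + 1)*(y^4 - y^3 - 12*y^2 - 4*y + 16) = (y - 1)*(y + 1)*(y + 2)*(y^3 - 3*y^2 - 6*y + 8) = (y - 4)*(y - 1)*(y + 1)*(y + 2)*(y^2 + y - 2) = (y - 4)*(y - 1)*(y + 1)*(y + 2)^2*(y - 1)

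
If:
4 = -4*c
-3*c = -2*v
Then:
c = -1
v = -3/2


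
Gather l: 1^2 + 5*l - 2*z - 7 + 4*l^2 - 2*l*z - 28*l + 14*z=4*l^2 + l*(-2*z - 23) + 12*z - 6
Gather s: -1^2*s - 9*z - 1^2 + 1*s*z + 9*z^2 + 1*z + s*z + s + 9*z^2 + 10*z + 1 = 2*s*z + 18*z^2 + 2*z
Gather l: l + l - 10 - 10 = 2*l - 20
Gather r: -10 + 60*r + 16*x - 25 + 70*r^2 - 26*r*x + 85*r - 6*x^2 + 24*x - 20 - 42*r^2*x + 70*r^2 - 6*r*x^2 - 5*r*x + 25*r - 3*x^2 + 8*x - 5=r^2*(140 - 42*x) + r*(-6*x^2 - 31*x + 170) - 9*x^2 + 48*x - 60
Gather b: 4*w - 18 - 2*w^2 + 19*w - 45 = -2*w^2 + 23*w - 63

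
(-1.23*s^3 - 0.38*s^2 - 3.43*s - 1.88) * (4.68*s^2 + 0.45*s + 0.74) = -5.7564*s^5 - 2.3319*s^4 - 17.1336*s^3 - 10.6231*s^2 - 3.3842*s - 1.3912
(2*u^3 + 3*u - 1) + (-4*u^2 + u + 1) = 2*u^3 - 4*u^2 + 4*u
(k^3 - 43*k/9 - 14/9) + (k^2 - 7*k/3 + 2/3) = k^3 + k^2 - 64*k/9 - 8/9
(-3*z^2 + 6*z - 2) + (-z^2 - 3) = -4*z^2 + 6*z - 5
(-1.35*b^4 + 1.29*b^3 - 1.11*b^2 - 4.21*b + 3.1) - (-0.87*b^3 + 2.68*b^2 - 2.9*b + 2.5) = -1.35*b^4 + 2.16*b^3 - 3.79*b^2 - 1.31*b + 0.6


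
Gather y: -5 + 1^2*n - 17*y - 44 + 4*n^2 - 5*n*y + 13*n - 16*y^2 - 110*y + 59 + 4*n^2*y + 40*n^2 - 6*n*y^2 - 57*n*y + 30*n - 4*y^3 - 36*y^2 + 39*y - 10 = 44*n^2 + 44*n - 4*y^3 + y^2*(-6*n - 52) + y*(4*n^2 - 62*n - 88)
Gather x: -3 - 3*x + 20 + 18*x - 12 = 15*x + 5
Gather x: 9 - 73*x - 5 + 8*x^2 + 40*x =8*x^2 - 33*x + 4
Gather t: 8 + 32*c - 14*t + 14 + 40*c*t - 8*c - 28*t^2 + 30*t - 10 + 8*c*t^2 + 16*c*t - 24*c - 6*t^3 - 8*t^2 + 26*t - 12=-6*t^3 + t^2*(8*c - 36) + t*(56*c + 42)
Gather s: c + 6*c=7*c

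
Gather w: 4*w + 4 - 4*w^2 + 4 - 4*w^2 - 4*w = 8 - 8*w^2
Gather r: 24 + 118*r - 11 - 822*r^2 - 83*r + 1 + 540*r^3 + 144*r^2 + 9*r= 540*r^3 - 678*r^2 + 44*r + 14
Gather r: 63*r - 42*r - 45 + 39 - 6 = 21*r - 12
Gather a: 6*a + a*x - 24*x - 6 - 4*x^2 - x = a*(x + 6) - 4*x^2 - 25*x - 6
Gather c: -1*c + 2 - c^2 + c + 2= 4 - c^2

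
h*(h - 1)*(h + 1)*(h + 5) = h^4 + 5*h^3 - h^2 - 5*h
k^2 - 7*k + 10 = (k - 5)*(k - 2)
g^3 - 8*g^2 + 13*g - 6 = (g - 6)*(g - 1)^2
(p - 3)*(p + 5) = p^2 + 2*p - 15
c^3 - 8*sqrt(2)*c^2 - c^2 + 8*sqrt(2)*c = c*(c - 1)*(c - 8*sqrt(2))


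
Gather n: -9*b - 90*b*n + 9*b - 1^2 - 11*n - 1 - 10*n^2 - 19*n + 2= -10*n^2 + n*(-90*b - 30)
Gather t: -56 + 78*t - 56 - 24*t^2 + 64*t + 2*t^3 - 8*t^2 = 2*t^3 - 32*t^2 + 142*t - 112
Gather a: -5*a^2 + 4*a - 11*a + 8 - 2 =-5*a^2 - 7*a + 6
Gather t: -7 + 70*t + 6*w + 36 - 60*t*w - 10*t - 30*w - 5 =t*(60 - 60*w) - 24*w + 24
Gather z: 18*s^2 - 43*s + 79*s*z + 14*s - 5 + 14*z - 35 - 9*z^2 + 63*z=18*s^2 - 29*s - 9*z^2 + z*(79*s + 77) - 40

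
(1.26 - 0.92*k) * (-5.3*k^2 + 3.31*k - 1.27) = 4.876*k^3 - 9.7232*k^2 + 5.339*k - 1.6002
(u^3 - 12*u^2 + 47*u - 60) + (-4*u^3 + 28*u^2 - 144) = -3*u^3 + 16*u^2 + 47*u - 204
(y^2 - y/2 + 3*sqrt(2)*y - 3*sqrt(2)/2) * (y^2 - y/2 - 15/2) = y^4 - y^3 + 3*sqrt(2)*y^3 - 29*y^2/4 - 3*sqrt(2)*y^2 - 87*sqrt(2)*y/4 + 15*y/4 + 45*sqrt(2)/4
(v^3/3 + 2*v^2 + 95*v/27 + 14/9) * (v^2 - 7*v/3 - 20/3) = v^5/3 + 11*v^4/9 - 91*v^3/27 - 1619*v^2/81 - 2194*v/81 - 280/27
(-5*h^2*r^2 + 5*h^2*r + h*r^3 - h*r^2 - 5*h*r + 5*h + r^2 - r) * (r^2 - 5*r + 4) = -5*h^2*r^4 + 30*h^2*r^3 - 45*h^2*r^2 + 20*h^2*r + h*r^5 - 6*h*r^4 + 4*h*r^3 + 26*h*r^2 - 45*h*r + 20*h + r^4 - 6*r^3 + 9*r^2 - 4*r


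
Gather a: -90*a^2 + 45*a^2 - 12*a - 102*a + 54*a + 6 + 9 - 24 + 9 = -45*a^2 - 60*a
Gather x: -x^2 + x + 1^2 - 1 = -x^2 + x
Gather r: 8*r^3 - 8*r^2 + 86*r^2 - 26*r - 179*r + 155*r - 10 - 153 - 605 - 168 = 8*r^3 + 78*r^2 - 50*r - 936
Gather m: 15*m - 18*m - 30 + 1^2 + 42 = 13 - 3*m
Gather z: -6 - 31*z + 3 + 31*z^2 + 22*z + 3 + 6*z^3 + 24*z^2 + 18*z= 6*z^3 + 55*z^2 + 9*z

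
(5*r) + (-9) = 5*r - 9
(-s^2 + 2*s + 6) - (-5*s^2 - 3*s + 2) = 4*s^2 + 5*s + 4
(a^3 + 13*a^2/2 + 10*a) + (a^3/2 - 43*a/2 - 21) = 3*a^3/2 + 13*a^2/2 - 23*a/2 - 21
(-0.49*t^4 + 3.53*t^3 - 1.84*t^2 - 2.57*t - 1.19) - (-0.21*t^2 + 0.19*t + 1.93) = -0.49*t^4 + 3.53*t^3 - 1.63*t^2 - 2.76*t - 3.12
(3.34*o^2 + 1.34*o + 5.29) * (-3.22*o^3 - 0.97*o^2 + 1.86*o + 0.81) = -10.7548*o^5 - 7.5546*o^4 - 12.1212*o^3 + 0.0665000000000009*o^2 + 10.9248*o + 4.2849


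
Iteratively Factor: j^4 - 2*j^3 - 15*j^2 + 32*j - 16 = (j + 4)*(j^3 - 6*j^2 + 9*j - 4) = (j - 1)*(j + 4)*(j^2 - 5*j + 4) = (j - 1)^2*(j + 4)*(j - 4)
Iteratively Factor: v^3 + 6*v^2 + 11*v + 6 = (v + 3)*(v^2 + 3*v + 2) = (v + 1)*(v + 3)*(v + 2)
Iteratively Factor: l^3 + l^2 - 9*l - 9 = (l + 3)*(l^2 - 2*l - 3) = (l - 3)*(l + 3)*(l + 1)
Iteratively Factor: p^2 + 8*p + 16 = (p + 4)*(p + 4)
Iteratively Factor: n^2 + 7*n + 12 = (n + 4)*(n + 3)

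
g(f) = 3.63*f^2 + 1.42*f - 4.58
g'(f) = 7.26*f + 1.42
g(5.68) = 120.60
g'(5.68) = 42.66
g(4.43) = 72.95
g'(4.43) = 33.58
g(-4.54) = 63.79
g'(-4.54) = -31.54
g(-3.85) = 43.76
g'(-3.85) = -26.53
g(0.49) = -3.01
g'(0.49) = 4.98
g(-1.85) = 5.22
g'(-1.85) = -12.01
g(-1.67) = 3.17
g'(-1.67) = -10.70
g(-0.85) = -3.16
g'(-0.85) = -4.75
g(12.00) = 535.18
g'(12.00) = 88.54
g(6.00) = 134.62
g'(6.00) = 44.98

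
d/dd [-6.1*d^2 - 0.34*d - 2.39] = -12.2*d - 0.34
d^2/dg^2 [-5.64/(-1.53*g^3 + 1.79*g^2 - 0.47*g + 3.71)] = ((20.1912 - 51.7752*g)*(1.53*g^3 - 1.79*g^2 + 0.47*g - 3.71) + 5.64*(4.59*g^2 - 3.58*g + 0.47)*(9.18*g^2 - 7.16*g + 0.94))/(1.53*g^3 - 1.79*g^2 + 0.47*g - 3.71)^3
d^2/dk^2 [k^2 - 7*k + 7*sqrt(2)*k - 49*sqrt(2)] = 2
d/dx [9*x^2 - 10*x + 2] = 18*x - 10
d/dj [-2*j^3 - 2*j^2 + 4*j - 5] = -6*j^2 - 4*j + 4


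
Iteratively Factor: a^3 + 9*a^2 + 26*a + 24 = (a + 4)*(a^2 + 5*a + 6) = (a + 2)*(a + 4)*(a + 3)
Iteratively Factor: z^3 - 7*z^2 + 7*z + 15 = (z - 5)*(z^2 - 2*z - 3) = (z - 5)*(z - 3)*(z + 1)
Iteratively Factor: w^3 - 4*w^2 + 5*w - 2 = (w - 1)*(w^2 - 3*w + 2) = (w - 1)^2*(w - 2)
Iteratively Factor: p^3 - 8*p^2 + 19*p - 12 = (p - 4)*(p^2 - 4*p + 3) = (p - 4)*(p - 1)*(p - 3)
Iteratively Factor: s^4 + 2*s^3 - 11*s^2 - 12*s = (s)*(s^3 + 2*s^2 - 11*s - 12) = s*(s + 4)*(s^2 - 2*s - 3) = s*(s + 1)*(s + 4)*(s - 3)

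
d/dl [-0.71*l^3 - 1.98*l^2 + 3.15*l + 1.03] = -2.13*l^2 - 3.96*l + 3.15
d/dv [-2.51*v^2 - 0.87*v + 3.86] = -5.02*v - 0.87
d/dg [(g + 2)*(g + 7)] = 2*g + 9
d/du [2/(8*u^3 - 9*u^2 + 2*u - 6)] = 4*(-12*u^2 + 9*u - 1)/(8*u^3 - 9*u^2 + 2*u - 6)^2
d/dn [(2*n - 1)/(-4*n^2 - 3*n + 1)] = (8*n^2 - 8*n - 1)/(16*n^4 + 24*n^3 + n^2 - 6*n + 1)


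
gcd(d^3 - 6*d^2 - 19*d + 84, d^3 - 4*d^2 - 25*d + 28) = d^2 - 3*d - 28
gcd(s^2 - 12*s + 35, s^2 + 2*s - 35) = s - 5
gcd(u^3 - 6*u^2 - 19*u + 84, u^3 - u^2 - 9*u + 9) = u - 3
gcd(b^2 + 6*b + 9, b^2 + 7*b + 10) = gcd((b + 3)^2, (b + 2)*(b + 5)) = 1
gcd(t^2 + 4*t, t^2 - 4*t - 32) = t + 4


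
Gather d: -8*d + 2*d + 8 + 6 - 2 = 12 - 6*d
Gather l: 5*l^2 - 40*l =5*l^2 - 40*l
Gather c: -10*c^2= -10*c^2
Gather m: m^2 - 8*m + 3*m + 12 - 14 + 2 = m^2 - 5*m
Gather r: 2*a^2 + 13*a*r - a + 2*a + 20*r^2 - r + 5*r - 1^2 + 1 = 2*a^2 + a + 20*r^2 + r*(13*a + 4)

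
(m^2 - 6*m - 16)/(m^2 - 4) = (m - 8)/(m - 2)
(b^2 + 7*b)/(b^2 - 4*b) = (b + 7)/(b - 4)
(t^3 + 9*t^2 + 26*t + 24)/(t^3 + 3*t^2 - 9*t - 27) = (t^2 + 6*t + 8)/(t^2 - 9)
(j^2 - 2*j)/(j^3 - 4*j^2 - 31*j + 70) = j/(j^2 - 2*j - 35)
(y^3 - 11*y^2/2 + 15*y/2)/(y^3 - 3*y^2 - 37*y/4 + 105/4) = 2*y*(y - 3)/(2*y^2 - y - 21)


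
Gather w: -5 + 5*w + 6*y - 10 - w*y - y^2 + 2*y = w*(5 - y) - y^2 + 8*y - 15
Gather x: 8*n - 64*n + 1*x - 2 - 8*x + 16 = -56*n - 7*x + 14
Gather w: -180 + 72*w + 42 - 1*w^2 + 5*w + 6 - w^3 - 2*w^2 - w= -w^3 - 3*w^2 + 76*w - 132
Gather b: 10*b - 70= 10*b - 70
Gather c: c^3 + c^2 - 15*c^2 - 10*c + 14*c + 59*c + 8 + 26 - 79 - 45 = c^3 - 14*c^2 + 63*c - 90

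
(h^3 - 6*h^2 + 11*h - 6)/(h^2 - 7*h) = (h^3 - 6*h^2 + 11*h - 6)/(h*(h - 7))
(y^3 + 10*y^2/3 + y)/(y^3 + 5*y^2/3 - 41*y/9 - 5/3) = 3*y/(3*y - 5)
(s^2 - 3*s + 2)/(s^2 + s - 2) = (s - 2)/(s + 2)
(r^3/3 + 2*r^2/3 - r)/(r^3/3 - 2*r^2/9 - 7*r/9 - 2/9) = 3*r*(-r^2 - 2*r + 3)/(-3*r^3 + 2*r^2 + 7*r + 2)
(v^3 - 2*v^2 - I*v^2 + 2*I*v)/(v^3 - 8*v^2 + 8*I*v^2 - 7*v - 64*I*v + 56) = v*(v^2 - v*(2 + I) + 2*I)/(v^3 + 8*v^2*(-1 + I) - v*(7 + 64*I) + 56)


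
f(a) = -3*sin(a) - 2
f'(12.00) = -2.53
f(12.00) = -0.39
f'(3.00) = 2.97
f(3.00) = -2.42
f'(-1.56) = -0.03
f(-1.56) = 1.00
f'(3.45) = 2.86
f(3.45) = -1.09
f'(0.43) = -2.73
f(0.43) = -3.25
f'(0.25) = -2.91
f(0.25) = -2.74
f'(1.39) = -0.54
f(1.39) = -4.95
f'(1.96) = 1.14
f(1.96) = -4.78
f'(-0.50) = -2.63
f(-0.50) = -0.56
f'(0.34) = -2.83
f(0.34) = -3.00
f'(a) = -3*cos(a)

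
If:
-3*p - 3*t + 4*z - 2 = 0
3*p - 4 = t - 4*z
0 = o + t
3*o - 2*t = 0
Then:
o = 0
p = 1/3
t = 0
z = 3/4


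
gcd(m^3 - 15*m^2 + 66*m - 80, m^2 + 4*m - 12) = m - 2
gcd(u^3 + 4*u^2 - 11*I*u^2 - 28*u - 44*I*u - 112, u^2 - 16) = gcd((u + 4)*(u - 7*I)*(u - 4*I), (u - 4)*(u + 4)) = u + 4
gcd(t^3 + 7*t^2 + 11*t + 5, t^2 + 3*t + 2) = t + 1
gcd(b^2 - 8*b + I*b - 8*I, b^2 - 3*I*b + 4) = b + I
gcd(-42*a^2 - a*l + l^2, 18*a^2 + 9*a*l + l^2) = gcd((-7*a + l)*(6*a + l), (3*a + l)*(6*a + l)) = 6*a + l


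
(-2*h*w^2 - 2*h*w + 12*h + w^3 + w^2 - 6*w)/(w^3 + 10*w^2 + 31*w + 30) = (-2*h*w + 4*h + w^2 - 2*w)/(w^2 + 7*w + 10)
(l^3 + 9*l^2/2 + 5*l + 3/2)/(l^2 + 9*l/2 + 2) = (l^2 + 4*l + 3)/(l + 4)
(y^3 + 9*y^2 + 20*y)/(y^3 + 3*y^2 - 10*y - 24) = y*(y + 5)/(y^2 - y - 6)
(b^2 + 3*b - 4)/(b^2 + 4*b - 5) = (b + 4)/(b + 5)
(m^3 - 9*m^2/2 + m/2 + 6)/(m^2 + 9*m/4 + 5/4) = 2*(2*m^2 - 11*m + 12)/(4*m + 5)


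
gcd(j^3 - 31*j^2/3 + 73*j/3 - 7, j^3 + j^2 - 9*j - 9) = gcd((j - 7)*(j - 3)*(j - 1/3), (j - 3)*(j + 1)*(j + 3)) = j - 3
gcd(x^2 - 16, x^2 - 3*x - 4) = x - 4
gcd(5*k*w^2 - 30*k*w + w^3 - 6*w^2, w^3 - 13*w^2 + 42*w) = w^2 - 6*w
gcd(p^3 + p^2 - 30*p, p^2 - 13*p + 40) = p - 5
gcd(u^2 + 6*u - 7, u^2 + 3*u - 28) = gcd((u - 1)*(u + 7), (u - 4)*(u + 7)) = u + 7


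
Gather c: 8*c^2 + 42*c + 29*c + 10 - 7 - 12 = 8*c^2 + 71*c - 9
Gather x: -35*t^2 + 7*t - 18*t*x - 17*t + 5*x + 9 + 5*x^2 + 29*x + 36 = -35*t^2 - 10*t + 5*x^2 + x*(34 - 18*t) + 45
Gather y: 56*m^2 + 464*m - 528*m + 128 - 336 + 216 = 56*m^2 - 64*m + 8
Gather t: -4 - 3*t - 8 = -3*t - 12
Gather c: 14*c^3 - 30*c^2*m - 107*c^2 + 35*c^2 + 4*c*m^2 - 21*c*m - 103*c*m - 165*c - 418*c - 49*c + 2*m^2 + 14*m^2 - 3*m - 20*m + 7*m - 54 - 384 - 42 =14*c^3 + c^2*(-30*m - 72) + c*(4*m^2 - 124*m - 632) + 16*m^2 - 16*m - 480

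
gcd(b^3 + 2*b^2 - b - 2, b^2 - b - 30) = 1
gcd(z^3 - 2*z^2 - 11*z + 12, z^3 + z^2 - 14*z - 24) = z^2 - z - 12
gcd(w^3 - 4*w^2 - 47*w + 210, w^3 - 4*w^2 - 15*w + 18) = w - 6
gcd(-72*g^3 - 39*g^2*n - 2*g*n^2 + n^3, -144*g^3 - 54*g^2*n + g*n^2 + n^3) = 24*g^2 + 5*g*n - n^2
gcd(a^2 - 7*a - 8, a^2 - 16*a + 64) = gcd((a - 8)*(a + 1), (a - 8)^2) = a - 8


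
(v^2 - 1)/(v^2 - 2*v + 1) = (v + 1)/(v - 1)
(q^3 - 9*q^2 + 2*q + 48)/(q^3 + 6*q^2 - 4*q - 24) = (q^2 - 11*q + 24)/(q^2 + 4*q - 12)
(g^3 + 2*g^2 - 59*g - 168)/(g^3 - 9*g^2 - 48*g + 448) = (g + 3)/(g - 8)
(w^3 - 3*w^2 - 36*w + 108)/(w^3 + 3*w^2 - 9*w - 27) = (w^2 - 36)/(w^2 + 6*w + 9)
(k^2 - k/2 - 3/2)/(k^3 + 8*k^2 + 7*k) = (k - 3/2)/(k*(k + 7))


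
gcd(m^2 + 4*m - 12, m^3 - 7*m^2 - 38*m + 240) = m + 6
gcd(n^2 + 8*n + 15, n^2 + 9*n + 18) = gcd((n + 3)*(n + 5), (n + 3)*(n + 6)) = n + 3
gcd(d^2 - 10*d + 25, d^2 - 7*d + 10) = d - 5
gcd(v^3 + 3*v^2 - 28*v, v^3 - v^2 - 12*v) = v^2 - 4*v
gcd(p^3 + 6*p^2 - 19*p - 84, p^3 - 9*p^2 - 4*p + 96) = p^2 - p - 12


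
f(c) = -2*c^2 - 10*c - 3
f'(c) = -4*c - 10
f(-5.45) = -7.90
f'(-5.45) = 11.80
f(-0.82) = 3.86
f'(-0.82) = -6.72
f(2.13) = -33.37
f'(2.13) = -18.52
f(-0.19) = -1.17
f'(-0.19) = -9.24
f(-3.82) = 6.02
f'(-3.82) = 5.28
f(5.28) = -111.56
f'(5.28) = -31.12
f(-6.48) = -22.18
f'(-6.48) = 15.92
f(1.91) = -29.40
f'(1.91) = -17.64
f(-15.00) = -303.00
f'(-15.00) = 50.00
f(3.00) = -51.00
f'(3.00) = -22.00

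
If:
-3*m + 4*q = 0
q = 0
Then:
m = 0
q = 0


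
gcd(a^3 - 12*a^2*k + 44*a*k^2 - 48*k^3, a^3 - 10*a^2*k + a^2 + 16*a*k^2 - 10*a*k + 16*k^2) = a - 2*k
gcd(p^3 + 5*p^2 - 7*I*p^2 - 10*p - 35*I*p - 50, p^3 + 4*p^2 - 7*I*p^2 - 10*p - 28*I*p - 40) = p^2 - 7*I*p - 10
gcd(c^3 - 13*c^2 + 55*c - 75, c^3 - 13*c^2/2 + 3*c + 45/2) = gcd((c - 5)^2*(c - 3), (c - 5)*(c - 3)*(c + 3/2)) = c^2 - 8*c + 15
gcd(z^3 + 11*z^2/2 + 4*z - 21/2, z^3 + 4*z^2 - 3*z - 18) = z + 3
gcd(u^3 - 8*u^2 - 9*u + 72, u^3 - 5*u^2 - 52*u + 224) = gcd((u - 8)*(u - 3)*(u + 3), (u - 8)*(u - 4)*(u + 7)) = u - 8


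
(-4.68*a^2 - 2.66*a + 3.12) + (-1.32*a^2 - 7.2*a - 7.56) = -6.0*a^2 - 9.86*a - 4.44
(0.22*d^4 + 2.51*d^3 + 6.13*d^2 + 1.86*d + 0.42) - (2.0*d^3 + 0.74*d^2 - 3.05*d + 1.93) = 0.22*d^4 + 0.51*d^3 + 5.39*d^2 + 4.91*d - 1.51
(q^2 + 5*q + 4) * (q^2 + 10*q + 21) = q^4 + 15*q^3 + 75*q^2 + 145*q + 84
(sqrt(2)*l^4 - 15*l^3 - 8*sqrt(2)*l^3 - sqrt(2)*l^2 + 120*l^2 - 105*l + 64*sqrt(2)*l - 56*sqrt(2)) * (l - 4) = sqrt(2)*l^5 - 12*sqrt(2)*l^4 - 15*l^4 + 31*sqrt(2)*l^3 + 180*l^3 - 585*l^2 + 68*sqrt(2)*l^2 - 312*sqrt(2)*l + 420*l + 224*sqrt(2)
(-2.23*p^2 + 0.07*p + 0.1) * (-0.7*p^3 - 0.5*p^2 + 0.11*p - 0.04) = 1.561*p^5 + 1.066*p^4 - 0.3503*p^3 + 0.0469*p^2 + 0.0082*p - 0.004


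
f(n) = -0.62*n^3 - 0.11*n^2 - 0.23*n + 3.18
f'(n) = -1.86*n^2 - 0.22*n - 0.23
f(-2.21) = 9.84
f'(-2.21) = -8.83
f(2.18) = -4.27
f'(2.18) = -9.55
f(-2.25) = 10.20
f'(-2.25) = -9.15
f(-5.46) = 102.07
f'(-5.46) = -54.48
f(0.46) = 2.99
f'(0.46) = -0.72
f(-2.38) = 11.46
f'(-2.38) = -10.24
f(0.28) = 3.09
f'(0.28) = -0.44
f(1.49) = 0.54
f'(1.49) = -4.69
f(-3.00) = 19.62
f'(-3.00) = -16.31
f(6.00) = -136.08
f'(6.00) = -68.51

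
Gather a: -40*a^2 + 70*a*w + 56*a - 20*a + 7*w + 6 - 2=-40*a^2 + a*(70*w + 36) + 7*w + 4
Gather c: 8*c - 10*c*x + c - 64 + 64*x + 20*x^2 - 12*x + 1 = c*(9 - 10*x) + 20*x^2 + 52*x - 63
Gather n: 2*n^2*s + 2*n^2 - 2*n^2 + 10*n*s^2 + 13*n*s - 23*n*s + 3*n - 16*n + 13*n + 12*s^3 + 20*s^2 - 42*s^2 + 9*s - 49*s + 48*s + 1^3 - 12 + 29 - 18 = 2*n^2*s + n*(10*s^2 - 10*s) + 12*s^3 - 22*s^2 + 8*s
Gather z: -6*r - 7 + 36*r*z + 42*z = -6*r + z*(36*r + 42) - 7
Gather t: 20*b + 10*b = 30*b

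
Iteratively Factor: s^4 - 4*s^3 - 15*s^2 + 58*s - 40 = (s - 2)*(s^3 - 2*s^2 - 19*s + 20) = (s - 5)*(s - 2)*(s^2 + 3*s - 4) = (s - 5)*(s - 2)*(s + 4)*(s - 1)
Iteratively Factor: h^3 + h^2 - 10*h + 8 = (h - 2)*(h^2 + 3*h - 4) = (h - 2)*(h - 1)*(h + 4)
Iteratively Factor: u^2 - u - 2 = (u + 1)*(u - 2)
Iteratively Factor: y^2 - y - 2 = (y - 2)*(y + 1)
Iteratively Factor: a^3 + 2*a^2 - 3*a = (a - 1)*(a^2 + 3*a) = (a - 1)*(a + 3)*(a)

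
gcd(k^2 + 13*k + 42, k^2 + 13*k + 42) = k^2 + 13*k + 42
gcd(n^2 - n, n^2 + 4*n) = n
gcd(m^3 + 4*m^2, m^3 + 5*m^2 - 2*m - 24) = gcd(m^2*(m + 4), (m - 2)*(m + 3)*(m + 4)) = m + 4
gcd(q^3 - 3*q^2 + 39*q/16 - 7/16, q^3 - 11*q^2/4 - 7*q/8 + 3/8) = q - 1/4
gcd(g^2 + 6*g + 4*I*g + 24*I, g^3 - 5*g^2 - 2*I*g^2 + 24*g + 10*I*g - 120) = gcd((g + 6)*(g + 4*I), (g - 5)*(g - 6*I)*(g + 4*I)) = g + 4*I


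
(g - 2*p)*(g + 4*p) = g^2 + 2*g*p - 8*p^2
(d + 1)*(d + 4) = d^2 + 5*d + 4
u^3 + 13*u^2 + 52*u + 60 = (u + 2)*(u + 5)*(u + 6)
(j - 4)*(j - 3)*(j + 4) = j^3 - 3*j^2 - 16*j + 48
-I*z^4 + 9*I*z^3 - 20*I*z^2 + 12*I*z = z*(z - 6)*(z - 2)*(-I*z + I)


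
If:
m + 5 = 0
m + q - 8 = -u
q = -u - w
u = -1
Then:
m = -5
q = 14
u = -1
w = -13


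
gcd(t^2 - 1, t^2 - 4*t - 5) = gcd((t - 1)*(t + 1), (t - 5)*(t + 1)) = t + 1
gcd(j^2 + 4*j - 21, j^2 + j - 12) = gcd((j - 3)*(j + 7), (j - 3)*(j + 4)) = j - 3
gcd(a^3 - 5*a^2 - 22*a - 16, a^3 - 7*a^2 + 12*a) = 1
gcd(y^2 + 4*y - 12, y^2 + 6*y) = y + 6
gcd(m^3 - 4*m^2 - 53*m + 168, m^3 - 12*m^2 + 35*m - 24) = m^2 - 11*m + 24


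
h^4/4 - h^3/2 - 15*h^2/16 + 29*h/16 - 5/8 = (h/4 + 1/2)*(h - 5/2)*(h - 1)*(h - 1/2)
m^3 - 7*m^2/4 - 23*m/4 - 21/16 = (m - 7/2)*(m + 1/4)*(m + 3/2)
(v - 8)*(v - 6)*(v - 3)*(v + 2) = v^4 - 15*v^3 + 56*v^2 + 36*v - 288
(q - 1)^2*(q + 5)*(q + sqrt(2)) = q^4 + sqrt(2)*q^3 + 3*q^3 - 9*q^2 + 3*sqrt(2)*q^2 - 9*sqrt(2)*q + 5*q + 5*sqrt(2)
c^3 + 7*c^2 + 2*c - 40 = (c - 2)*(c + 4)*(c + 5)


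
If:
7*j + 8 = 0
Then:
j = -8/7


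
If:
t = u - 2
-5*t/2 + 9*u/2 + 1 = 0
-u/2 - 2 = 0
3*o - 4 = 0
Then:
No Solution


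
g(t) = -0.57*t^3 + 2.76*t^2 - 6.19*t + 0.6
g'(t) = -1.71*t^2 + 5.52*t - 6.19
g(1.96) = -5.22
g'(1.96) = -1.94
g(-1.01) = 10.25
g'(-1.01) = -13.51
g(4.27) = -19.89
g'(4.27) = -13.80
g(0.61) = -2.28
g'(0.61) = -3.46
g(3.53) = -11.93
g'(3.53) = -8.01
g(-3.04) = 60.94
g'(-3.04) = -38.77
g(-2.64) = 46.67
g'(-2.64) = -32.68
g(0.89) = -3.12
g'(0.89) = -2.63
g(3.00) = -8.52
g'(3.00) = -5.02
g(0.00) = 0.60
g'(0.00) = -6.19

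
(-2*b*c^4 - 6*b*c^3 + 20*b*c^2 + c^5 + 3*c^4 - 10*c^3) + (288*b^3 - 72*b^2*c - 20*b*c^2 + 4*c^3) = 288*b^3 - 72*b^2*c - 2*b*c^4 - 6*b*c^3 + c^5 + 3*c^4 - 6*c^3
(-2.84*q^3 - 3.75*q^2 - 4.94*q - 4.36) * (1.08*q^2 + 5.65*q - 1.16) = -3.0672*q^5 - 20.096*q^4 - 23.2283*q^3 - 28.2698*q^2 - 18.9036*q + 5.0576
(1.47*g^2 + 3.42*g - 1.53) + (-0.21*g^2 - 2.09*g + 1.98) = 1.26*g^2 + 1.33*g + 0.45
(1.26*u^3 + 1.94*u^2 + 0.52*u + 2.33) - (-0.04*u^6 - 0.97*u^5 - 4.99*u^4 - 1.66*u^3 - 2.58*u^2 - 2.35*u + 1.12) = 0.04*u^6 + 0.97*u^5 + 4.99*u^4 + 2.92*u^3 + 4.52*u^2 + 2.87*u + 1.21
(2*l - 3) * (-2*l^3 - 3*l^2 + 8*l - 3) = -4*l^4 + 25*l^2 - 30*l + 9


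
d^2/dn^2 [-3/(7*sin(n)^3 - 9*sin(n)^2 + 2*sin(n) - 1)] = 3*(441*sin(n)^6 - 693*sin(n)^5 - 236*sin(n)^4 + 1017*sin(n)^3 - 602*sin(n)^2 + 68*sin(n) + 10)/(7*sin(n)^3 - 9*sin(n)^2 + 2*sin(n) - 1)^3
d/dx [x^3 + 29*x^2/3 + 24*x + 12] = 3*x^2 + 58*x/3 + 24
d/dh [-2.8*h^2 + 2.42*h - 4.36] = 2.42 - 5.6*h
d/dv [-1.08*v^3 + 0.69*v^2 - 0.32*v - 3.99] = -3.24*v^2 + 1.38*v - 0.32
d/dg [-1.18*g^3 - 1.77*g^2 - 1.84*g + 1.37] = -3.54*g^2 - 3.54*g - 1.84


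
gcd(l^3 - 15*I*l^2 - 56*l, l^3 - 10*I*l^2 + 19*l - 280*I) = l^2 - 15*I*l - 56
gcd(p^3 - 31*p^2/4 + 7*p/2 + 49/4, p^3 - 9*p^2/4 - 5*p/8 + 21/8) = p^2 - 3*p/4 - 7/4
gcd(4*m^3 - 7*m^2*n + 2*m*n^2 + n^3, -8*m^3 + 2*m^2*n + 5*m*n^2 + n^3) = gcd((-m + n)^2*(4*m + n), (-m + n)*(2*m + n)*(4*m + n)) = 4*m^2 - 3*m*n - n^2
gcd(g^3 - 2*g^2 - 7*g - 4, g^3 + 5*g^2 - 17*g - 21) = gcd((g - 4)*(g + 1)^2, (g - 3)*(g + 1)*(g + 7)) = g + 1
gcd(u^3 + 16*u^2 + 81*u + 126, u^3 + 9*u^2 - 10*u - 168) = u^2 + 13*u + 42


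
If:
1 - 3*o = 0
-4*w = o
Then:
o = 1/3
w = -1/12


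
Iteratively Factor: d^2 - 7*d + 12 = (d - 3)*(d - 4)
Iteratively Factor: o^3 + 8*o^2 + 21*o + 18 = (o + 2)*(o^2 + 6*o + 9) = (o + 2)*(o + 3)*(o + 3)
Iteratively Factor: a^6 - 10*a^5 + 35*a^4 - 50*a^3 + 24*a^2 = (a)*(a^5 - 10*a^4 + 35*a^3 - 50*a^2 + 24*a) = a*(a - 3)*(a^4 - 7*a^3 + 14*a^2 - 8*a) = a^2*(a - 3)*(a^3 - 7*a^2 + 14*a - 8) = a^2*(a - 4)*(a - 3)*(a^2 - 3*a + 2) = a^2*(a - 4)*(a - 3)*(a - 2)*(a - 1)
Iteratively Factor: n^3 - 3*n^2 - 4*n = (n)*(n^2 - 3*n - 4) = n*(n + 1)*(n - 4)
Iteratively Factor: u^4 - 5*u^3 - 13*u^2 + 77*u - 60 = (u - 5)*(u^3 - 13*u + 12) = (u - 5)*(u + 4)*(u^2 - 4*u + 3) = (u - 5)*(u - 3)*(u + 4)*(u - 1)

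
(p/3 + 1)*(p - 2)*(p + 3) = p^3/3 + 4*p^2/3 - p - 6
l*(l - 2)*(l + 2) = l^3 - 4*l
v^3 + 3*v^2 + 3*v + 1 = (v + 1)^3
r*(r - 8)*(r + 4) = r^3 - 4*r^2 - 32*r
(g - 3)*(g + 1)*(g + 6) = g^3 + 4*g^2 - 15*g - 18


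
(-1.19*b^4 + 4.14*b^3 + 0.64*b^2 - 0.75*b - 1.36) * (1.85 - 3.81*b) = 4.5339*b^5 - 17.9749*b^4 + 5.2206*b^3 + 4.0415*b^2 + 3.7941*b - 2.516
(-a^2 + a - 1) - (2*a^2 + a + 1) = -3*a^2 - 2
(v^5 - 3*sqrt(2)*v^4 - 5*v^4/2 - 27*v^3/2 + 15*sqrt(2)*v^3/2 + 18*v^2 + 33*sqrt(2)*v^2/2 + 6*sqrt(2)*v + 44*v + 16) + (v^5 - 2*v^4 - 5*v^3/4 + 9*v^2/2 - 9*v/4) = 2*v^5 - 9*v^4/2 - 3*sqrt(2)*v^4 - 59*v^3/4 + 15*sqrt(2)*v^3/2 + 45*v^2/2 + 33*sqrt(2)*v^2/2 + 6*sqrt(2)*v + 167*v/4 + 16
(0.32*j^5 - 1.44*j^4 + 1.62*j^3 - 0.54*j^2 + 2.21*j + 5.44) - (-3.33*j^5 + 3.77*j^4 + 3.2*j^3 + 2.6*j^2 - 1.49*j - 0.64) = 3.65*j^5 - 5.21*j^4 - 1.58*j^3 - 3.14*j^2 + 3.7*j + 6.08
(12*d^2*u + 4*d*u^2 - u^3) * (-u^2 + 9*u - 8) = -12*d^2*u^3 + 108*d^2*u^2 - 96*d^2*u - 4*d*u^4 + 36*d*u^3 - 32*d*u^2 + u^5 - 9*u^4 + 8*u^3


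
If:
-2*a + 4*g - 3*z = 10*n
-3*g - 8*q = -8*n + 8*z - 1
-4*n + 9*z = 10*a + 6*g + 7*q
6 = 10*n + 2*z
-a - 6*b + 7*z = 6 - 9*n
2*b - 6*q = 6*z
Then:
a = -11249/26207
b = 9096/26207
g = 36525/26207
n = 13453/26207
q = -8324/26207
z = 11356/26207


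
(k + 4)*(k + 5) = k^2 + 9*k + 20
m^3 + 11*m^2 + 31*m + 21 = (m + 1)*(m + 3)*(m + 7)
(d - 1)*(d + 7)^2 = d^3 + 13*d^2 + 35*d - 49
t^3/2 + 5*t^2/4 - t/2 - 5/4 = (t/2 + 1/2)*(t - 1)*(t + 5/2)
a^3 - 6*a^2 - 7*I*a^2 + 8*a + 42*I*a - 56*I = (a - 4)*(a - 2)*(a - 7*I)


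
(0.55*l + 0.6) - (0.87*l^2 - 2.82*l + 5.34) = -0.87*l^2 + 3.37*l - 4.74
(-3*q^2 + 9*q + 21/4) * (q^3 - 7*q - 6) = -3*q^5 + 9*q^4 + 105*q^3/4 - 45*q^2 - 363*q/4 - 63/2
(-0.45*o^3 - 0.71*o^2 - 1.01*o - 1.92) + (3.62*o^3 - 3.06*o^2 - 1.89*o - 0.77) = 3.17*o^3 - 3.77*o^2 - 2.9*o - 2.69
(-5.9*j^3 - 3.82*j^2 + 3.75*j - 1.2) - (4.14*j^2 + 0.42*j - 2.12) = -5.9*j^3 - 7.96*j^2 + 3.33*j + 0.92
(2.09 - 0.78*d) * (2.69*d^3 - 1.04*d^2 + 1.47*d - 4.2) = -2.0982*d^4 + 6.4333*d^3 - 3.3202*d^2 + 6.3483*d - 8.778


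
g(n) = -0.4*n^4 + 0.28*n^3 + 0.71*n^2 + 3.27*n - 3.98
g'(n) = -1.6*n^3 + 0.84*n^2 + 1.42*n + 3.27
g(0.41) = -2.51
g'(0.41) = 3.88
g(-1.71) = -12.32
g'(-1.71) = 11.30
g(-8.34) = -2079.49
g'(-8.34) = 978.00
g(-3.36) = -68.55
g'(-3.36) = 68.67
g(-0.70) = -6.11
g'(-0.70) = 3.24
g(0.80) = -0.93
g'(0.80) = 4.12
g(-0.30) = -4.91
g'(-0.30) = 2.96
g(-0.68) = -6.05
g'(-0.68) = 3.20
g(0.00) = -3.98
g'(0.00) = 3.27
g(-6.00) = -576.92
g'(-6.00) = 370.59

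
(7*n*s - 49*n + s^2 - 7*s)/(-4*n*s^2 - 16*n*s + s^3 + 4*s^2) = (-7*n*s + 49*n - s^2 + 7*s)/(s*(4*n*s + 16*n - s^2 - 4*s))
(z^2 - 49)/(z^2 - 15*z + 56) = (z + 7)/(z - 8)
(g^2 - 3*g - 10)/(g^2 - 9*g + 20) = (g + 2)/(g - 4)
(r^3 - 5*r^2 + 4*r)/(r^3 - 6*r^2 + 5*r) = (r - 4)/(r - 5)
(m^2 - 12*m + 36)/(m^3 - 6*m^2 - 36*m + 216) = 1/(m + 6)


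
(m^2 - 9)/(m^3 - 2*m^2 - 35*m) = (9 - m^2)/(m*(-m^2 + 2*m + 35))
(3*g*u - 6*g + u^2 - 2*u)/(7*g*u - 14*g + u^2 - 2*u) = (3*g + u)/(7*g + u)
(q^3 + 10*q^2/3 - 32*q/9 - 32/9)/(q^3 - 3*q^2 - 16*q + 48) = (9*q^2 - 6*q - 8)/(9*(q^2 - 7*q + 12))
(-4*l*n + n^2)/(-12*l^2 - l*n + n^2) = n/(3*l + n)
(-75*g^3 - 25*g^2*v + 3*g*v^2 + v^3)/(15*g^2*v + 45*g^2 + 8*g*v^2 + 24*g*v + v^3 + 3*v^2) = (-5*g + v)/(v + 3)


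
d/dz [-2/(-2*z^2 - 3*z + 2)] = 2*(-4*z - 3)/(2*z^2 + 3*z - 2)^2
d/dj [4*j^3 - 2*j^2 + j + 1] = 12*j^2 - 4*j + 1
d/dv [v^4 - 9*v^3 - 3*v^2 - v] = 4*v^3 - 27*v^2 - 6*v - 1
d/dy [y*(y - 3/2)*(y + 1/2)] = 3*y^2 - 2*y - 3/4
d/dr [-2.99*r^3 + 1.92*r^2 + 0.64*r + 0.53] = -8.97*r^2 + 3.84*r + 0.64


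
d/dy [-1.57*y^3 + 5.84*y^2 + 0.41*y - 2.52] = -4.71*y^2 + 11.68*y + 0.41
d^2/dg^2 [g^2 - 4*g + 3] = 2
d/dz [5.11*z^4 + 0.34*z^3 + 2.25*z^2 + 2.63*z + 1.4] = 20.44*z^3 + 1.02*z^2 + 4.5*z + 2.63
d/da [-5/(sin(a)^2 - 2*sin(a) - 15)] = 10*(sin(a) - 1)*cos(a)/((sin(a) - 5)^2*(sin(a) + 3)^2)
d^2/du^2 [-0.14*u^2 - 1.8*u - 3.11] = -0.280000000000000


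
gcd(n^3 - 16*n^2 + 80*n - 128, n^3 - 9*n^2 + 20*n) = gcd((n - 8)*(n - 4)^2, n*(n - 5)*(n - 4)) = n - 4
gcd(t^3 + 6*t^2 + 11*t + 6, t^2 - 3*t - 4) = t + 1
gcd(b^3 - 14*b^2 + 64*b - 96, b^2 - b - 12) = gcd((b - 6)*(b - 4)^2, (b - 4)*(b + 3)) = b - 4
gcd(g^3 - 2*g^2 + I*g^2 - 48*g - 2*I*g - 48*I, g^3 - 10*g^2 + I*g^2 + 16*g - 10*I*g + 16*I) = g^2 + g*(-8 + I) - 8*I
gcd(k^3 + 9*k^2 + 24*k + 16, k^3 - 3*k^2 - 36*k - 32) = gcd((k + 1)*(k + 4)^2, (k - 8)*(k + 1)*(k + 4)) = k^2 + 5*k + 4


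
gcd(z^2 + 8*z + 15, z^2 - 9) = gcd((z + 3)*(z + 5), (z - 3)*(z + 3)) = z + 3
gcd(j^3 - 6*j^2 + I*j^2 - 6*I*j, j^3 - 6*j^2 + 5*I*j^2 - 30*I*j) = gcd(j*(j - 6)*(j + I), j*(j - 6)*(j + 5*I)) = j^2 - 6*j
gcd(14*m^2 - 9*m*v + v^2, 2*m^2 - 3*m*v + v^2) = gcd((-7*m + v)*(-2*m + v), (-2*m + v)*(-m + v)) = -2*m + v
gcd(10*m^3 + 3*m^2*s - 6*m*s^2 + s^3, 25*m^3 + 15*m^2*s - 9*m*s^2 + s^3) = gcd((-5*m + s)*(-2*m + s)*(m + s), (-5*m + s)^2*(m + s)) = -5*m^2 - 4*m*s + s^2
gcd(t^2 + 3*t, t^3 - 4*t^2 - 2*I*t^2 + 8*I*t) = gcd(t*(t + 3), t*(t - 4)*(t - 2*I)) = t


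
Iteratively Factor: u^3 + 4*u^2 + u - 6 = (u + 2)*(u^2 + 2*u - 3) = (u - 1)*(u + 2)*(u + 3)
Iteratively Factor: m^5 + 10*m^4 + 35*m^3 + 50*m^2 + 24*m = (m + 2)*(m^4 + 8*m^3 + 19*m^2 + 12*m) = (m + 1)*(m + 2)*(m^3 + 7*m^2 + 12*m) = (m + 1)*(m + 2)*(m + 4)*(m^2 + 3*m) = m*(m + 1)*(m + 2)*(m + 4)*(m + 3)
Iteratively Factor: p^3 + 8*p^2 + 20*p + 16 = (p + 2)*(p^2 + 6*p + 8) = (p + 2)^2*(p + 4)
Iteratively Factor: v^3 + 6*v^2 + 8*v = (v)*(v^2 + 6*v + 8) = v*(v + 4)*(v + 2)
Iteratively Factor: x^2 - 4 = (x + 2)*(x - 2)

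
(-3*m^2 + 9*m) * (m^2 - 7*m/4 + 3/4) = -3*m^4 + 57*m^3/4 - 18*m^2 + 27*m/4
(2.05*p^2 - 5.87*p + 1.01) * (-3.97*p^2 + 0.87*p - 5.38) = -8.1385*p^4 + 25.0874*p^3 - 20.1456*p^2 + 32.4593*p - 5.4338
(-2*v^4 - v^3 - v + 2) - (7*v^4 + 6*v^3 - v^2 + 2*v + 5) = -9*v^4 - 7*v^3 + v^2 - 3*v - 3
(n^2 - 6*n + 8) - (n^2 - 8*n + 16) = 2*n - 8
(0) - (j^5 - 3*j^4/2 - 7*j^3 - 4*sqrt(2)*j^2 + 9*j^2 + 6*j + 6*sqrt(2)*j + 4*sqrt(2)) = -j^5 + 3*j^4/2 + 7*j^3 - 9*j^2 + 4*sqrt(2)*j^2 - 6*sqrt(2)*j - 6*j - 4*sqrt(2)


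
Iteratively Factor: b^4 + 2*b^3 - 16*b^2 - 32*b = (b)*(b^3 + 2*b^2 - 16*b - 32) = b*(b - 4)*(b^2 + 6*b + 8) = b*(b - 4)*(b + 4)*(b + 2)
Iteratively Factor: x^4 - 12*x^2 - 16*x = (x + 2)*(x^3 - 2*x^2 - 8*x) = (x + 2)^2*(x^2 - 4*x) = (x - 4)*(x + 2)^2*(x)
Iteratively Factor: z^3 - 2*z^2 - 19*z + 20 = (z - 5)*(z^2 + 3*z - 4) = (z - 5)*(z - 1)*(z + 4)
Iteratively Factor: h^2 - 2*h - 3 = (h + 1)*(h - 3)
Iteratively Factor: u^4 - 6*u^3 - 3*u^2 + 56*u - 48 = (u - 1)*(u^3 - 5*u^2 - 8*u + 48) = (u - 4)*(u - 1)*(u^2 - u - 12) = (u - 4)*(u - 1)*(u + 3)*(u - 4)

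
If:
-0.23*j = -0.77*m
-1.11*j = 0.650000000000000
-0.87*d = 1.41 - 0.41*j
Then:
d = -1.90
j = -0.59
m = -0.17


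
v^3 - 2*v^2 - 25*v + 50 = (v - 5)*(v - 2)*(v + 5)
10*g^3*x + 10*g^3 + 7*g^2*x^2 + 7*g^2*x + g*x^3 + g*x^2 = (2*g + x)*(5*g + x)*(g*x + g)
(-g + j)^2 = g^2 - 2*g*j + j^2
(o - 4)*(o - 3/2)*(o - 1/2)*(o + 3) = o^4 - 3*o^3 - 37*o^2/4 + 93*o/4 - 9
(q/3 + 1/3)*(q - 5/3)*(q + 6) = q^3/3 + 16*q^2/9 - 17*q/9 - 10/3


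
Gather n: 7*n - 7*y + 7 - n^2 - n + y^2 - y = -n^2 + 6*n + y^2 - 8*y + 7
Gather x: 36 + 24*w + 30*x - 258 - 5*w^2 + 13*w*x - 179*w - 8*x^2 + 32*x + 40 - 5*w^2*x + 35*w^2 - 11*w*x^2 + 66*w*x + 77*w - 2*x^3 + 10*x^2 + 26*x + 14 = 30*w^2 - 78*w - 2*x^3 + x^2*(2 - 11*w) + x*(-5*w^2 + 79*w + 88) - 168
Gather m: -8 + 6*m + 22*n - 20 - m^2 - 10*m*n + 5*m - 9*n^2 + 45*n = -m^2 + m*(11 - 10*n) - 9*n^2 + 67*n - 28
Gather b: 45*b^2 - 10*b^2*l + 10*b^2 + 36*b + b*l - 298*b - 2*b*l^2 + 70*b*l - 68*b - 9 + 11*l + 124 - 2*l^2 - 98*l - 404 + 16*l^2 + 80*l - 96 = b^2*(55 - 10*l) + b*(-2*l^2 + 71*l - 330) + 14*l^2 - 7*l - 385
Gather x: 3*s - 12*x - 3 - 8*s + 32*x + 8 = -5*s + 20*x + 5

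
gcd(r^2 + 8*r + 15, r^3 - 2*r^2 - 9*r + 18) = r + 3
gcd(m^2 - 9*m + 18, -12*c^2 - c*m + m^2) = 1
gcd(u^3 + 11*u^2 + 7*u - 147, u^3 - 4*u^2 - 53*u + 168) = u^2 + 4*u - 21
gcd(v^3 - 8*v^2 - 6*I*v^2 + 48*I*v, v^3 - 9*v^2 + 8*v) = v^2 - 8*v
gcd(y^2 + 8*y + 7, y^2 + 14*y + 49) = y + 7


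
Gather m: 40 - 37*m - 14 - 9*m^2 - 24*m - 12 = -9*m^2 - 61*m + 14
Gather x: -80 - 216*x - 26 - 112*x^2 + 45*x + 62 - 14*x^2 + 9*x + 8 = -126*x^2 - 162*x - 36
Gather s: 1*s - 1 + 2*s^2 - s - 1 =2*s^2 - 2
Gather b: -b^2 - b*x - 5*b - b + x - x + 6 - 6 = -b^2 + b*(-x - 6)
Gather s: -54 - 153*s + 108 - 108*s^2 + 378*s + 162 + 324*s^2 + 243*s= 216*s^2 + 468*s + 216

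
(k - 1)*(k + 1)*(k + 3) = k^3 + 3*k^2 - k - 3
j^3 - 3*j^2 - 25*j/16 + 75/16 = (j - 3)*(j - 5/4)*(j + 5/4)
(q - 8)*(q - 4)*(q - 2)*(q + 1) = q^4 - 13*q^3 + 42*q^2 - 8*q - 64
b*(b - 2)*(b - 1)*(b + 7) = b^4 + 4*b^3 - 19*b^2 + 14*b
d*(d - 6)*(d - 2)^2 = d^4 - 10*d^3 + 28*d^2 - 24*d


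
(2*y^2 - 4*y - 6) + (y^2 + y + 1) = 3*y^2 - 3*y - 5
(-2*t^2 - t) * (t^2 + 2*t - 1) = -2*t^4 - 5*t^3 + t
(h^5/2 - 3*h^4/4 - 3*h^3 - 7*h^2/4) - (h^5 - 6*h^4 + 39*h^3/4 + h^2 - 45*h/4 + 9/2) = -h^5/2 + 21*h^4/4 - 51*h^3/4 - 11*h^2/4 + 45*h/4 - 9/2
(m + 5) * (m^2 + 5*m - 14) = m^3 + 10*m^2 + 11*m - 70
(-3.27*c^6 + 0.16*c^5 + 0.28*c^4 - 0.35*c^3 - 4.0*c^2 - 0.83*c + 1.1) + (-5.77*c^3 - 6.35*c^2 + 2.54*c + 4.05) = -3.27*c^6 + 0.16*c^5 + 0.28*c^4 - 6.12*c^3 - 10.35*c^2 + 1.71*c + 5.15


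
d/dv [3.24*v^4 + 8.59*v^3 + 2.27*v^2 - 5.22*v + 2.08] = 12.96*v^3 + 25.77*v^2 + 4.54*v - 5.22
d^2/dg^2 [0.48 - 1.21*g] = 0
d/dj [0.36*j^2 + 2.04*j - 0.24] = 0.72*j + 2.04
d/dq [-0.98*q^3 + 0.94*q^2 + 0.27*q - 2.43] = -2.94*q^2 + 1.88*q + 0.27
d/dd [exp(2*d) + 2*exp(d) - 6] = 2*(exp(d) + 1)*exp(d)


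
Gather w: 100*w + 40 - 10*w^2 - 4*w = -10*w^2 + 96*w + 40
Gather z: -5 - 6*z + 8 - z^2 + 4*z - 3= -z^2 - 2*z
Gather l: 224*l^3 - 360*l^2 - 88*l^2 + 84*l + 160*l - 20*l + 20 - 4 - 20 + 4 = 224*l^3 - 448*l^2 + 224*l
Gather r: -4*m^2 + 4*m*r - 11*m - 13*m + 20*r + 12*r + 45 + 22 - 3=-4*m^2 - 24*m + r*(4*m + 32) + 64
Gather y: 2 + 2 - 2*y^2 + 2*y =-2*y^2 + 2*y + 4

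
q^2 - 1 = (q - 1)*(q + 1)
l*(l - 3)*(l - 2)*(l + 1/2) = l^4 - 9*l^3/2 + 7*l^2/2 + 3*l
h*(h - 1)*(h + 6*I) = h^3 - h^2 + 6*I*h^2 - 6*I*h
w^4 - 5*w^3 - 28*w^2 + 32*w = w*(w - 8)*(w - 1)*(w + 4)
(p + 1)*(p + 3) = p^2 + 4*p + 3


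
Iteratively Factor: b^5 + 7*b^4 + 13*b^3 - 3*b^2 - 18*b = (b)*(b^4 + 7*b^3 + 13*b^2 - 3*b - 18) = b*(b - 1)*(b^3 + 8*b^2 + 21*b + 18) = b*(b - 1)*(b + 2)*(b^2 + 6*b + 9) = b*(b - 1)*(b + 2)*(b + 3)*(b + 3)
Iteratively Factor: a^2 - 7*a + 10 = (a - 5)*(a - 2)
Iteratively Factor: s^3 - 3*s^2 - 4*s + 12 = (s - 3)*(s^2 - 4) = (s - 3)*(s + 2)*(s - 2)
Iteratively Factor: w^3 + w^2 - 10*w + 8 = (w - 1)*(w^2 + 2*w - 8) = (w - 1)*(w + 4)*(w - 2)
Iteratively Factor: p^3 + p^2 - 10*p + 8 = (p - 1)*(p^2 + 2*p - 8) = (p - 1)*(p + 4)*(p - 2)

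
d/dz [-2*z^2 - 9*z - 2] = -4*z - 9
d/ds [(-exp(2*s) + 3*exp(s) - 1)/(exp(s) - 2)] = (-exp(2*s) + 4*exp(s) - 5)*exp(s)/(exp(2*s) - 4*exp(s) + 4)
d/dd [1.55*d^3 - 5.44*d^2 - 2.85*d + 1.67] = 4.65*d^2 - 10.88*d - 2.85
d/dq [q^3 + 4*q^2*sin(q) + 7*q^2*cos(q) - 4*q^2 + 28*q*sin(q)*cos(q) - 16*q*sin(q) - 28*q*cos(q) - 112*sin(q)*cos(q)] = -7*q^2*sin(q) + 4*q^2*cos(q) + 3*q^2 + 36*q*sin(q) - 2*q*cos(q) + 28*q*cos(2*q) - 8*q - 16*sin(q) + 14*sin(2*q) - 28*cos(q) - 112*cos(2*q)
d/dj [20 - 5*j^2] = -10*j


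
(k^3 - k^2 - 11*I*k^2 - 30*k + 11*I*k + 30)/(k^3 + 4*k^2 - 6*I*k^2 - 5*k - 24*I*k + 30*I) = (k - 5*I)/(k + 5)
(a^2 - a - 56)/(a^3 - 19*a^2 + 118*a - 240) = (a + 7)/(a^2 - 11*a + 30)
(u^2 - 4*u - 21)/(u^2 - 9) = (u - 7)/(u - 3)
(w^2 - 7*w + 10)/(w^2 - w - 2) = (w - 5)/(w + 1)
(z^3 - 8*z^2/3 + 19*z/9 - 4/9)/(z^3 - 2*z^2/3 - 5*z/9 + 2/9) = (3*z - 4)/(3*z + 2)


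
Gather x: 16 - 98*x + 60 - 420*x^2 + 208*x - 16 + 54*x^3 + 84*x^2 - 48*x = 54*x^3 - 336*x^2 + 62*x + 60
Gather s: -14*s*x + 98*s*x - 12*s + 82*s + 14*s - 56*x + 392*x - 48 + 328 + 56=s*(84*x + 84) + 336*x + 336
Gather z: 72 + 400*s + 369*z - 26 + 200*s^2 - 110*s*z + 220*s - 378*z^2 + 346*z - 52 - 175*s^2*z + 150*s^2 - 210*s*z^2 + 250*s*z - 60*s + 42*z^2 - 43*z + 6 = 350*s^2 + 560*s + z^2*(-210*s - 336) + z*(-175*s^2 + 140*s + 672)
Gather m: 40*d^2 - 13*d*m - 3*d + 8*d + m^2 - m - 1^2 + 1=40*d^2 + 5*d + m^2 + m*(-13*d - 1)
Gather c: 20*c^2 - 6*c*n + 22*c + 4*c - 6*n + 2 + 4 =20*c^2 + c*(26 - 6*n) - 6*n + 6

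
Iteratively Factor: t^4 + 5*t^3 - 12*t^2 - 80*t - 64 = (t + 1)*(t^3 + 4*t^2 - 16*t - 64) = (t + 1)*(t + 4)*(t^2 - 16) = (t + 1)*(t + 4)^2*(t - 4)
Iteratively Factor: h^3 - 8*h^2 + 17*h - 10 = (h - 5)*(h^2 - 3*h + 2) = (h - 5)*(h - 2)*(h - 1)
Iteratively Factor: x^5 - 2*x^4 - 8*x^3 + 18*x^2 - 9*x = (x - 1)*(x^4 - x^3 - 9*x^2 + 9*x) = (x - 3)*(x - 1)*(x^3 + 2*x^2 - 3*x) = (x - 3)*(x - 1)^2*(x^2 + 3*x) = x*(x - 3)*(x - 1)^2*(x + 3)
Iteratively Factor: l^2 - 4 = (l - 2)*(l + 2)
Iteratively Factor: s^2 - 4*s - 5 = (s + 1)*(s - 5)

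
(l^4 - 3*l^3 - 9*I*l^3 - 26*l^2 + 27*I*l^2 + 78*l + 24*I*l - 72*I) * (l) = l^5 - 3*l^4 - 9*I*l^4 - 26*l^3 + 27*I*l^3 + 78*l^2 + 24*I*l^2 - 72*I*l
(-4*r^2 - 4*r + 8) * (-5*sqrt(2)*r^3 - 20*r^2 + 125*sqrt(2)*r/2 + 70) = 20*sqrt(2)*r^5 + 20*sqrt(2)*r^4 + 80*r^4 - 290*sqrt(2)*r^3 + 80*r^3 - 440*r^2 - 250*sqrt(2)*r^2 - 280*r + 500*sqrt(2)*r + 560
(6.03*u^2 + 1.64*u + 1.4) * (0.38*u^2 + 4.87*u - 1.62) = 2.2914*u^4 + 29.9893*u^3 - 1.2498*u^2 + 4.1612*u - 2.268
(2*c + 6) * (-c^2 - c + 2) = -2*c^3 - 8*c^2 - 2*c + 12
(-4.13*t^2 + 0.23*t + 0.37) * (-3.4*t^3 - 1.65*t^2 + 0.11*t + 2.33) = 14.042*t^5 + 6.0325*t^4 - 2.0918*t^3 - 10.2081*t^2 + 0.5766*t + 0.8621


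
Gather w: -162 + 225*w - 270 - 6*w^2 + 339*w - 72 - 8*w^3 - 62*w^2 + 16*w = -8*w^3 - 68*w^2 + 580*w - 504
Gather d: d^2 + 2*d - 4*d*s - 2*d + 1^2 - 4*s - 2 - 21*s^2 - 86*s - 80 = d^2 - 4*d*s - 21*s^2 - 90*s - 81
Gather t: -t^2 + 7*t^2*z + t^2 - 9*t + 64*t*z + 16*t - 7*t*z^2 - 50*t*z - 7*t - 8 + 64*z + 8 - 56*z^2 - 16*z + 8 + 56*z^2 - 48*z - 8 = 7*t^2*z + t*(-7*z^2 + 14*z)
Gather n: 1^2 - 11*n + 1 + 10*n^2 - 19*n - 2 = 10*n^2 - 30*n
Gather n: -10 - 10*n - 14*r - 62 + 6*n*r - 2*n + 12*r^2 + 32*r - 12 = n*(6*r - 12) + 12*r^2 + 18*r - 84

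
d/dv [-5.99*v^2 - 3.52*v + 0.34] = -11.98*v - 3.52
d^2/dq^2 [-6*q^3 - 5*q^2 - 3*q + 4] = -36*q - 10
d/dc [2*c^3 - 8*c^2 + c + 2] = 6*c^2 - 16*c + 1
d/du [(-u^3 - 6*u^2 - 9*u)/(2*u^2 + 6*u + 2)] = (-u^4 - 6*u^3 - 12*u^2 - 12*u - 9)/(2*(u^4 + 6*u^3 + 11*u^2 + 6*u + 1))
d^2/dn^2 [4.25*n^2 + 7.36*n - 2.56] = 8.50000000000000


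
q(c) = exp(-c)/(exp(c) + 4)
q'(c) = -exp(-c)/(exp(c) + 4) - 1/(exp(c) + 4)^2 = 2*(-exp(c) - 2)*exp(-c)/(exp(2*c) + 8*exp(c) + 16)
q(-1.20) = 0.77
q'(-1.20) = -0.83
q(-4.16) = 15.96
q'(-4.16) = -16.02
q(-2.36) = 2.59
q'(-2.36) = -2.65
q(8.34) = 0.00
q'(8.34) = -0.00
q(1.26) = 0.04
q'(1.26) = -0.06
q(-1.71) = 1.32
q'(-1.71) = -1.38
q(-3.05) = 5.22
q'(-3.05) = -5.28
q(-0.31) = 0.29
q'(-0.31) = -0.33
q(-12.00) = 40688.64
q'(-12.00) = -40688.70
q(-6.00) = 100.79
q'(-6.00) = -100.86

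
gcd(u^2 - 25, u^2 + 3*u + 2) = 1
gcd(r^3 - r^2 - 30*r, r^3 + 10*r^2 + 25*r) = r^2 + 5*r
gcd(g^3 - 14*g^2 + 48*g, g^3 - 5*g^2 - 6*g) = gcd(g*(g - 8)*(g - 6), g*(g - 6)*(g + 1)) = g^2 - 6*g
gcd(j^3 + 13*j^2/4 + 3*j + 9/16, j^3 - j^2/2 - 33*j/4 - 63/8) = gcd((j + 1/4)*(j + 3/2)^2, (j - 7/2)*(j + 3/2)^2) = j^2 + 3*j + 9/4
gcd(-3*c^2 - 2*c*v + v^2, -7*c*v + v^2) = 1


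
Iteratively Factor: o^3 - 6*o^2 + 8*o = (o - 4)*(o^2 - 2*o) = (o - 4)*(o - 2)*(o)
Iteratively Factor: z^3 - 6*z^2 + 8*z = (z - 4)*(z^2 - 2*z) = (z - 4)*(z - 2)*(z)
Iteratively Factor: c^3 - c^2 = (c)*(c^2 - c) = c^2*(c - 1)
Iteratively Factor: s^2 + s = (s + 1)*(s)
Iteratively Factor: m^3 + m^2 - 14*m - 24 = (m + 2)*(m^2 - m - 12) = (m + 2)*(m + 3)*(m - 4)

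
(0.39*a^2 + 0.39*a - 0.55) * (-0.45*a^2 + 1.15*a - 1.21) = -0.1755*a^4 + 0.273*a^3 + 0.2241*a^2 - 1.1044*a + 0.6655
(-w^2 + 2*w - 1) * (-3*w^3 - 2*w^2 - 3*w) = 3*w^5 - 4*w^4 + 2*w^3 - 4*w^2 + 3*w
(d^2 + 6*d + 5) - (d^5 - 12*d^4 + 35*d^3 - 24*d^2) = -d^5 + 12*d^4 - 35*d^3 + 25*d^2 + 6*d + 5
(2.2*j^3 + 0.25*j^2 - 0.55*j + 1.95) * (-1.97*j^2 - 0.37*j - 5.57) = -4.334*j^5 - 1.3065*j^4 - 11.263*j^3 - 5.0305*j^2 + 2.342*j - 10.8615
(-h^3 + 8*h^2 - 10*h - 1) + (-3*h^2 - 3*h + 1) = -h^3 + 5*h^2 - 13*h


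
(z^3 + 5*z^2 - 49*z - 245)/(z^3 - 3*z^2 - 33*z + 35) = (z + 7)/(z - 1)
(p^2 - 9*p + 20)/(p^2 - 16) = (p - 5)/(p + 4)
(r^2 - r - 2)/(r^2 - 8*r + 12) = (r + 1)/(r - 6)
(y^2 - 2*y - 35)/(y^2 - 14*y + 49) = (y + 5)/(y - 7)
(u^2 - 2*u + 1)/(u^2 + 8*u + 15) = (u^2 - 2*u + 1)/(u^2 + 8*u + 15)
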